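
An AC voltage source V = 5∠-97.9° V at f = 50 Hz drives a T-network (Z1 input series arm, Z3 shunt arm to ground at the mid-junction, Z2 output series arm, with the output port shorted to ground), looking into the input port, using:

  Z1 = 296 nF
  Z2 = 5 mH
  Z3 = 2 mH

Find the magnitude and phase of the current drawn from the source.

Step 1 — Angular frequency: ω = 2π·f = 2π·50 = 314.2 rad/s.
Step 2 — Component impedances:
  Z1: Z = 1/(jωC) = -j/(ω·C) = 0 - j1.075e+04 Ω
  Z2: Z = jωL = j·314.2·0.005 = 0 + j1.571 Ω
  Z3: Z = jωL = j·314.2·0.002 = 0 + j0.6283 Ω
Step 3 — With the output port shorted to ground, the output series arm Z2 runs from the junction to ground; the shunt arm Z3 also runs from the junction to ground. They appear in parallel: Z3 || Z2 = 0 + j0.4488 Ω.
Step 4 — Series with input arm Z1: Z_in = Z1 + (Z3 || Z2) = 0 - j1.075e+04 Ω = 1.075e+04∠-90.0° Ω.
Step 5 — Source phasor: V = 5∠-97.9° V = -0.6872 - j4.953 V.
Step 6 — Ohm's law: I = V / Z_total = (-0.6872 - j4.953) / (0 - j1.075e+04) = 0.0004606 - j6.391e-05 A.
Step 7 — Convert to polar: |I| = 0.000465 A, ∠I = -7.9°.

I = 0.000465∠-7.9° A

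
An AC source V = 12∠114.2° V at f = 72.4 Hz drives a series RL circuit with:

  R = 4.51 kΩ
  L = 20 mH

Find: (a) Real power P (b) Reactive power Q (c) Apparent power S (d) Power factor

Step 1 — Angular frequency: ω = 2π·f = 2π·72.4 = 454.9 rad/s.
Step 2 — Component impedances:
  R: Z = R = 4510 Ω
  L: Z = jωL = j·454.9·0.02 = 0 + j9.098 Ω
Step 3 — Series combination: Z_total = R + L = 4510 + j9.098 Ω = 4510∠0.1° Ω.
Step 4 — Source phasor: V = 12∠114.2° V = -4.919 + j10.95 V.
Step 5 — Current: I = V / Z = -0.001086 + j0.002429 A = 0.002661∠114.1° A.
Step 6 — Complex power: S = V·I* = 0.03193 + j6.441e-05 VA.
Step 7 — Real power: P = Re(S) = 0.03193 W.
Step 8 — Reactive power: Q = Im(S) = 6.441e-05 VAR.
Step 9 — Apparent power: |S| = 0.03193 VA.
Step 10 — Power factor: PF = P/|S| = 1 (lagging).

(a) P = 0.03193 W  (b) Q = 6.441e-05 VAR  (c) S = 0.03193 VA  (d) PF = 1 (lagging)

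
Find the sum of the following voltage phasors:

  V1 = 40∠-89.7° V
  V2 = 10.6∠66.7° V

Step 1 — Convert each phasor to rectangular form:
  V1 = 40·(cos(-89.7°) + j·sin(-89.7°)) = 0.2094 - j40 V
  V2 = 10.6·(cos(66.7°) + j·sin(66.7°)) = 4.193 + j9.736 V
Step 2 — Sum components: V_total = 4.402 - j30.26 V.
Step 3 — Convert to polar: |V_total| = 30.58 V, ∠V_total = -81.7°.

V_total = 30.58∠-81.7° V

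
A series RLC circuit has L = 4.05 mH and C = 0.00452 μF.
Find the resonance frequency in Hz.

Step 1 — Resonance condition Im(Z)=0 gives ω₀ = 1/√(LC).
Step 2 — ω₀ = 1/√(0.00405·4.52e-09) = 2.337e+05 rad/s.
Step 3 — f₀ = ω₀/(2π) = 3.72e+04 Hz.

f₀ = 3.72e+04 Hz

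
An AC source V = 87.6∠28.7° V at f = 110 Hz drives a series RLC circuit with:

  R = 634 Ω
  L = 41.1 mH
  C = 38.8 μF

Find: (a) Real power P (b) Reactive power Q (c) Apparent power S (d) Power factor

Step 1 — Angular frequency: ω = 2π·f = 2π·110 = 691.2 rad/s.
Step 2 — Component impedances:
  R: Z = R = 634 Ω
  L: Z = jωL = j·691.2·0.0411 = 0 + j28.41 Ω
  C: Z = 1/(jωC) = -j/(ω·C) = 0 - j37.29 Ω
Step 3 — Series combination: Z_total = R + L + C = 634 - j8.884 Ω = 634.1∠-0.8° Ω.
Step 4 — Source phasor: V = 87.6∠28.7° V = 76.84 + j42.07 V.
Step 5 — Current: I = V / Z = 0.1202 + j0.06804 A = 0.1382∠29.5° A.
Step 6 — Complex power: S = V·I* = 12.1 - j0.1696 VA.
Step 7 — Real power: P = Re(S) = 12.1 W.
Step 8 — Reactive power: Q = Im(S) = -0.1696 VAR.
Step 9 — Apparent power: |S| = 12.1 VA.
Step 10 — Power factor: PF = P/|S| = 0.9999 (leading).

(a) P = 12.1 W  (b) Q = -0.1696 VAR  (c) S = 12.1 VA  (d) PF = 0.9999 (leading)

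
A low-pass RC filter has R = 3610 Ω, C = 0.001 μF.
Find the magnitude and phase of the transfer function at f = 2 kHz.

Step 1 — Angular frequency: ω = 2π·2000 = 1.257e+04 rad/s.
Step 2 — Transfer function: H(jω) = 1/(1 + jωRC).
Step 3 — Denominator: 1 + jωRC = 1 + j·1.257e+04·3610·1e-09 = 1 + j0.04536.
Step 4 — H = 0.9979 - j0.04527.
Step 5 — Magnitude: |H| = 0.999 (-0.0 dB); phase: φ = -2.6°.

|H| = 0.999 (-0.0 dB), φ = -2.6°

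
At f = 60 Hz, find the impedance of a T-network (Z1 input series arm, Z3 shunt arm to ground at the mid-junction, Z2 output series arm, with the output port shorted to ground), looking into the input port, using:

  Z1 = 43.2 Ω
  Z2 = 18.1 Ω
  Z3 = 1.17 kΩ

Step 1 — Angular frequency: ω = 2π·f = 2π·60 = 377 rad/s.
Step 2 — Component impedances:
  Z1: Z = R = 43.2 Ω
  Z2: Z = R = 18.1 Ω
  Z3: Z = R = 1170 Ω
Step 3 — With the output port shorted to ground, the output series arm Z2 runs from the junction to ground; the shunt arm Z3 also runs from the junction to ground. They appear in parallel: Z3 || Z2 = 17.82 Ω.
Step 4 — Series with input arm Z1: Z_in = Z1 + (Z3 || Z2) = 61.02 Ω = 61.02∠0.0° Ω.

Z = 61.02 Ω = 61.02∠0.0° Ω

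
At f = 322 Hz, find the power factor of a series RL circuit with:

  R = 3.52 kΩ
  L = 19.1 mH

Step 1 — Angular frequency: ω = 2π·f = 2π·322 = 2023 rad/s.
Step 2 — Component impedances:
  R: Z = R = 3520 Ω
  L: Z = jωL = j·2023·0.0191 = 0 + j38.64 Ω
Step 3 — Series combination: Z_total = R + L = 3520 + j38.64 Ω = 3520∠0.6° Ω.
Step 4 — Power factor: PF = cos(φ) = Re(Z)/|Z| = 3520/3520.2 = 0.9999.
Step 5 — Type: Im(Z) = 38.64 ⇒ lagging (phase φ = 0.6°).

PF = 0.9999 (lagging, φ = 0.6°)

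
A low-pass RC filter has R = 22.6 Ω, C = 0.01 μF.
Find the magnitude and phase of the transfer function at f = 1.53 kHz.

Step 1 — Angular frequency: ω = 2π·1530 = 9613 rad/s.
Step 2 — Transfer function: H(jω) = 1/(1 + jωRC).
Step 3 — Denominator: 1 + jωRC = 1 + j·9613·22.6·1e-08 = 1 + j0.002173.
Step 4 — H = 1 - j0.002173.
Step 5 — Magnitude: |H| = 1 (-0.0 dB); phase: φ = -0.1°.

|H| = 1 (-0.0 dB), φ = -0.1°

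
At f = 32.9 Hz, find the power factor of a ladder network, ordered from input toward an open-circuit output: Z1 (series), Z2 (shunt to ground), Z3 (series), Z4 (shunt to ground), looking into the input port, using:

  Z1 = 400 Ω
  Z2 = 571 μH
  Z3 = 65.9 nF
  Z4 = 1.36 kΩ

Step 1 — Angular frequency: ω = 2π·f = 2π·32.9 = 206.7 rad/s.
Step 2 — Component impedances:
  Z1: Z = R = 400 Ω
  Z2: Z = jωL = j·206.7·0.000571 = 0 + j0.118 Ω
  Z3: Z = 1/(jωC) = -j/(ω·C) = 0 - j7.341e+04 Ω
  Z4: Z = R = 1360 Ω
Step 3 — Ladder network (open output): work backward from the far end, alternating series and parallel combinations. Z_in = 400 + j0.118 Ω = 400∠0.0° Ω.
Step 4 — Power factor: PF = cos(φ) = Re(Z)/|Z| = 400/400 = 1.
Step 5 — Type: Im(Z) = 0.118 ⇒ lagging (phase φ = 0.0°).

PF = 1 (lagging, φ = 0.0°)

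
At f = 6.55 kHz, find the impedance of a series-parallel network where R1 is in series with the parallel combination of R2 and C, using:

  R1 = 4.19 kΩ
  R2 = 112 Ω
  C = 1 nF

Step 1 — Angular frequency: ω = 2π·f = 2π·6550 = 4.115e+04 rad/s.
Step 2 — Component impedances:
  R1: Z = R = 4190 Ω
  R2: Z = R = 112 Ω
  C: Z = 1/(jωC) = -j/(ω·C) = 0 - j2.43e+04 Ω
Step 3 — Parallel branch: R2 || C = 1/(1/R2 + 1/C) = 112 - j0.5162 Ω.
Step 4 — Series with R1: Z_total = R1 + (R2 || C) = 4302 - j0.5162 Ω = 4302∠-0.0° Ω.

Z = 4302 - j0.5162 Ω = 4302∠-0.0° Ω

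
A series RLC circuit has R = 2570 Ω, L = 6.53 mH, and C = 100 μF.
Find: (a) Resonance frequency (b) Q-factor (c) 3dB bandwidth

Step 1 — Resonance: ω₀ = 1/√(LC) = 1/√(0.00653·0.0001) = 1237 rad/s.
Step 2 — f₀ = ω₀/(2π) = 197 Hz.
Step 3 — Series Q: Q = ω₀L/R = 1237·0.00653/2570 = 0.003144.
Step 4 — Bandwidth: Δω = ω₀/Q = 3.936e+05 rad/s; BW = Δω/(2π) = 6.264e+04 Hz.

(a) f₀ = 197 Hz  (b) Q = 0.003144  (c) BW = 6.264e+04 Hz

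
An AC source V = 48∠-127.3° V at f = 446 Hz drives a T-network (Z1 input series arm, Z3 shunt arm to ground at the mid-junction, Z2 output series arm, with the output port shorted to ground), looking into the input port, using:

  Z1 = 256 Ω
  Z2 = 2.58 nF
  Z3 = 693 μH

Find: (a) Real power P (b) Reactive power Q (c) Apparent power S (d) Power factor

Step 1 — Angular frequency: ω = 2π·f = 2π·446 = 2802 rad/s.
Step 2 — Component impedances:
  Z1: Z = R = 256 Ω
  Z2: Z = 1/(jωC) = -j/(ω·C) = 0 - j1.383e+05 Ω
  Z3: Z = jωL = j·2802·0.000693 = 0 + j1.942 Ω
Step 3 — With the output port shorted to ground, the output series arm Z2 runs from the junction to ground; the shunt arm Z3 also runs from the junction to ground. They appear in parallel: Z3 || Z2 = 0 + j1.942 Ω.
Step 4 — Series with input arm Z1: Z_in = Z1 + (Z3 || Z2) = 256 + j1.942 Ω = 256∠0.4° Ω.
Step 5 — Source phasor: V = 48∠-127.3° V = -29.09 - j38.18 V.
Step 6 — Current: I = V / Z = -0.1147 - j0.1483 A = 0.1875∠-127.7° A.
Step 7 — Complex power: S = V·I* = 8.999 + j0.06827 VA.
Step 8 — Real power: P = Re(S) = 8.999 W.
Step 9 — Reactive power: Q = Im(S) = 0.06827 VAR.
Step 10 — Apparent power: |S| = 9 VA.
Step 11 — Power factor: PF = P/|S| = 1 (lagging).

(a) P = 8.999 W  (b) Q = 0.06827 VAR  (c) S = 9 VA  (d) PF = 1 (lagging)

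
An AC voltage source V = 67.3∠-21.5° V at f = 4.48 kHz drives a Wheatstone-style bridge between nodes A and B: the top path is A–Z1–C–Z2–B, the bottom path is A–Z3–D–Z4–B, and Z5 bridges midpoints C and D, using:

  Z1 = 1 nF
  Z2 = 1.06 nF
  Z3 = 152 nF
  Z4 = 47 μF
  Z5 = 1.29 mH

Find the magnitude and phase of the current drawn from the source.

Step 1 — Angular frequency: ω = 2π·f = 2π·4480 = 2.815e+04 rad/s.
Step 2 — Component impedances:
  Z1: Z = 1/(jωC) = -j/(ω·C) = 0 - j3.553e+04 Ω
  Z2: Z = 1/(jωC) = -j/(ω·C) = 0 - j3.351e+04 Ω
  Z3: Z = 1/(jωC) = -j/(ω·C) = 0 - j233.7 Ω
  Z4: Z = 1/(jωC) = -j/(ω·C) = 0 - j0.7559 Ω
  Z5: Z = jωL = j·2.815e+04·0.00129 = 0 + j36.31 Ω
Step 3 — Bridge requires nodal analysis (the Z5 bridge couples midpoints C and D, so the two paths cannot be reduced to a simple series/parallel combination). Setting node B to ground and injecting 1 A at node A, the 3-node admittance system at A, C, D solves to V_A = Z_AB = 0 - j232.9 Ω = 232.9∠-90.0° Ω.
Step 4 — Source phasor: V = 67.3∠-21.5° V = 62.62 - j24.67 V.
Step 5 — Ohm's law: I = V / Z_total = (62.62 - j24.67) / (0 - j232.9) = 0.1059 + j0.2688 A.
Step 6 — Convert to polar: |I| = 0.2889 A, ∠I = 68.5°.

I = 0.2889∠68.5° A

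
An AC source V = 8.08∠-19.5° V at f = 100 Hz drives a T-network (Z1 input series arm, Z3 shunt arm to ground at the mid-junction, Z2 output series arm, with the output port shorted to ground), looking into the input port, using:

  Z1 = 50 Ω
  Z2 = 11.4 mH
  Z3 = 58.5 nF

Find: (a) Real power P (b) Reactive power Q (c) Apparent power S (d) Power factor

Step 1 — Angular frequency: ω = 2π·f = 2π·100 = 628.3 rad/s.
Step 2 — Component impedances:
  Z1: Z = R = 50 Ω
  Z2: Z = jωL = j·628.3·0.0114 = 0 + j7.163 Ω
  Z3: Z = 1/(jωC) = -j/(ω·C) = 0 - j2.721e+04 Ω
Step 3 — With the output port shorted to ground, the output series arm Z2 runs from the junction to ground; the shunt arm Z3 also runs from the junction to ground. They appear in parallel: Z3 || Z2 = 0 + j7.165 Ω.
Step 4 — Series with input arm Z1: Z_in = Z1 + (Z3 || Z2) = 50 + j7.165 Ω = 50.51∠8.2° Ω.
Step 5 — Source phasor: V = 8.08∠-19.5° V = 7.617 - j2.697 V.
Step 6 — Current: I = V / Z = 0.1417 - j0.07425 A = 0.16∠-27.7° A.
Step 7 — Complex power: S = V·I* = 1.279 + j0.1833 VA.
Step 8 — Real power: P = Re(S) = 1.279 W.
Step 9 — Reactive power: Q = Im(S) = 0.1833 VAR.
Step 10 — Apparent power: |S| = 1.293 VA.
Step 11 — Power factor: PF = P/|S| = 0.9899 (lagging).

(a) P = 1.279 W  (b) Q = 0.1833 VAR  (c) S = 1.293 VA  (d) PF = 0.9899 (lagging)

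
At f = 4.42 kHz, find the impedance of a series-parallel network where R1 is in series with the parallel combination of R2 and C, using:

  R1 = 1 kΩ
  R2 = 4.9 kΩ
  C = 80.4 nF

Step 1 — Angular frequency: ω = 2π·f = 2π·4420 = 2.777e+04 rad/s.
Step 2 — Component impedances:
  R1: Z = R = 1000 Ω
  R2: Z = R = 4900 Ω
  C: Z = 1/(jωC) = -j/(ω·C) = 0 - j447.9 Ω
Step 3 — Parallel branch: R2 || C = 1/(1/R2 + 1/C) = 40.6 - j444.1 Ω.
Step 4 — Series with R1: Z_total = R1 + (R2 || C) = 1041 - j444.1 Ω = 1131∠-23.1° Ω.

Z = 1041 - j444.1 Ω = 1131∠-23.1° Ω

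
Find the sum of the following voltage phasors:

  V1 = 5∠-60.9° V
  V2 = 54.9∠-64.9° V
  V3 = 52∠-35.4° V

Step 1 — Convert each phasor to rectangular form:
  V1 = 5·(cos(-60.9°) + j·sin(-60.9°)) = 2.432 - j4.369 V
  V2 = 54.9·(cos(-64.9°) + j·sin(-64.9°)) = 23.29 - j49.72 V
  V3 = 52·(cos(-35.4°) + j·sin(-35.4°)) = 42.39 - j30.12 V
Step 2 — Sum components: V_total = 68.11 - j84.21 V.
Step 3 — Convert to polar: |V_total| = 108.3 V, ∠V_total = -51.0°.

V_total = 108.3∠-51.0° V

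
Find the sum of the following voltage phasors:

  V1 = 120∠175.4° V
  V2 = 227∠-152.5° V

Step 1 — Convert each phasor to rectangular form:
  V1 = 120·(cos(175.4°) + j·sin(175.4°)) = -119.6 + j9.624 V
  V2 = 227·(cos(-152.5°) + j·sin(-152.5°)) = -201.4 - j104.8 V
Step 2 — Sum components: V_total = -321 - j95.19 V.
Step 3 — Convert to polar: |V_total| = 334.8 V, ∠V_total = -163.5°.

V_total = 334.8∠-163.5° V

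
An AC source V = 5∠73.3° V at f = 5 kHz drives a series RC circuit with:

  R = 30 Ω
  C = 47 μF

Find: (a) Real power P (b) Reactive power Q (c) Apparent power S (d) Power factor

Step 1 — Angular frequency: ω = 2π·f = 2π·5000 = 3.142e+04 rad/s.
Step 2 — Component impedances:
  R: Z = R = 30 Ω
  C: Z = 1/(jωC) = -j/(ω·C) = 0 - j0.6773 Ω
Step 3 — Series combination: Z_total = R + C = 30 - j0.6773 Ω = 30.01∠-1.3° Ω.
Step 4 — Source phasor: V = 5∠73.3° V = 1.437 + j4.789 V.
Step 5 — Current: I = V / Z = 0.04427 + j0.1606 A = 0.1666∠74.6° A.
Step 6 — Complex power: S = V·I* = 0.8329 - j0.0188 VA.
Step 7 — Real power: P = Re(S) = 0.8329 W.
Step 8 — Reactive power: Q = Im(S) = -0.0188 VAR.
Step 9 — Apparent power: |S| = 0.8331 VA.
Step 10 — Power factor: PF = P/|S| = 0.9997 (leading).

(a) P = 0.8329 W  (b) Q = -0.0188 VAR  (c) S = 0.8331 VA  (d) PF = 0.9997 (leading)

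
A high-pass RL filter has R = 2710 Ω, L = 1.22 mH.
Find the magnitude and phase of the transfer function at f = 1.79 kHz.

Step 1 — Angular frequency: ω = 2π·1790 = 1.125e+04 rad/s.
Step 2 — Transfer function: H(jω) = jωL/(R + jωL).
Step 3 — Numerator jωL = j·13.72; denominator R + jωL = 2710 + j13.72.
Step 4 — H = 2.564e-05 + j0.005063.
Step 5 — Magnitude: |H| = 0.005063 (-45.9 dB); phase: φ = 89.7°.

|H| = 0.005063 (-45.9 dB), φ = 89.7°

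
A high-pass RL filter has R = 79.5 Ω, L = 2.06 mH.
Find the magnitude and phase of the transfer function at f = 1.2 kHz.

Step 1 — Angular frequency: ω = 2π·1200 = 7540 rad/s.
Step 2 — Transfer function: H(jω) = jωL/(R + jωL).
Step 3 — Numerator jωL = j·15.53; denominator R + jωL = 79.5 + j15.53.
Step 4 — H = 0.03677 + j0.1882.
Step 5 — Magnitude: |H| = 0.1917 (-14.3 dB); phase: φ = 78.9°.

|H| = 0.1917 (-14.3 dB), φ = 78.9°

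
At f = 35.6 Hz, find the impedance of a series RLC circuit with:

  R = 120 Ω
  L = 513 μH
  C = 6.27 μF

Step 1 — Angular frequency: ω = 2π·f = 2π·35.6 = 223.7 rad/s.
Step 2 — Component impedances:
  R: Z = R = 120 Ω
  L: Z = jωL = j·223.7·0.000513 = 0 + j0.1147 Ω
  C: Z = 1/(jωC) = -j/(ω·C) = 0 - j713 Ω
Step 3 — Series combination: Z_total = R + L + C = 120 - j712.9 Ω = 722.9∠-80.4° Ω.

Z = 120 - j712.9 Ω = 722.9∠-80.4° Ω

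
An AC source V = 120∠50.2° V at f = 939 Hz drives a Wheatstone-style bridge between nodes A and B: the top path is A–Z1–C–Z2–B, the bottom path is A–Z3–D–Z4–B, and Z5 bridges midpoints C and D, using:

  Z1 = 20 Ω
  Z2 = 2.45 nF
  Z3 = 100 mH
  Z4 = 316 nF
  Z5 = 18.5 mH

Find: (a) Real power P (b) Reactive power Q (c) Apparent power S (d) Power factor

Step 1 — Angular frequency: ω = 2π·f = 2π·939 = 5900 rad/s.
Step 2 — Component impedances:
  Z1: Z = R = 20 Ω
  Z2: Z = 1/(jωC) = -j/(ω·C) = 0 - j6.918e+04 Ω
  Z3: Z = jωL = j·5900·0.1 = 0 + j590 Ω
  Z4: Z = 1/(jωC) = -j/(ω·C) = 0 - j536.4 Ω
  Z5: Z = jωL = j·5900·0.0185 = 0 + j109.1 Ω
Step 3 — Bridge requires nodal analysis (the Z5 bridge couples midpoints C and D, so the two paths cannot be reduced to a simple series/parallel combination). Setting node B to ground and injecting 1 A at node A, the 3-node admittance system at A, C, D solves to V_A = Z_AB = 14.26 - j441 Ω = 441.3∠-88.1° Ω.
Step 4 — Source phasor: V = 120∠50.2° V = 76.81 + j92.19 V.
Step 5 — Current: I = V / Z = -0.2032 + j0.1807 A = 0.272∠138.3° A.
Step 6 — Complex power: S = V·I* = 1.055 - j32.62 VA.
Step 7 — Real power: P = Re(S) = 1.055 W.
Step 8 — Reactive power: Q = Im(S) = -32.62 VAR.
Step 9 — Apparent power: |S| = 32.63 VA.
Step 10 — Power factor: PF = P/|S| = 0.03233 (leading).

(a) P = 1.055 W  (b) Q = -32.62 VAR  (c) S = 32.63 VA  (d) PF = 0.03233 (leading)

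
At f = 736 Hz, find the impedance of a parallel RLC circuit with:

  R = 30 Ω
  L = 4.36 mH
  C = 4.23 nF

Step 1 — Angular frequency: ω = 2π·f = 2π·736 = 4624 rad/s.
Step 2 — Component impedances:
  R: Z = R = 30 Ω
  L: Z = jωL = j·4624·0.00436 = 0 + j20.16 Ω
  C: Z = 1/(jωC) = -j/(ω·C) = 0 - j5.112e+04 Ω
Step 3 — Parallel combination: 1/Z_total = 1/R + 1/L + 1/C; Z_total = 9.34 + j13.89 Ω = 16.74∠56.1° Ω.

Z = 9.34 + j13.89 Ω = 16.74∠56.1° Ω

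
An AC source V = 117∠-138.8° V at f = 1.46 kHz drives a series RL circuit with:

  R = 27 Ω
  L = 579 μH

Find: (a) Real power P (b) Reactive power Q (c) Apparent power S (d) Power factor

Step 1 — Angular frequency: ω = 2π·f = 2π·1460 = 9173 rad/s.
Step 2 — Component impedances:
  R: Z = R = 27 Ω
  L: Z = jωL = j·9173·0.000579 = 0 + j5.311 Ω
Step 3 — Series combination: Z_total = R + L = 27 + j5.311 Ω = 27.52∠11.1° Ω.
Step 4 — Source phasor: V = 117∠-138.8° V = -88.03 - j77.07 V.
Step 5 — Current: I = V / Z = -3.68 - j2.13 A = 4.252∠-149.9° A.
Step 6 — Complex power: S = V·I* = 488.1 + j96.02 VA.
Step 7 — Real power: P = Re(S) = 488.1 W.
Step 8 — Reactive power: Q = Im(S) = 96.02 VAR.
Step 9 — Apparent power: |S| = 497.5 VA.
Step 10 — Power factor: PF = P/|S| = 0.9812 (lagging).

(a) P = 488.1 W  (b) Q = 96.02 VAR  (c) S = 497.5 VA  (d) PF = 0.9812 (lagging)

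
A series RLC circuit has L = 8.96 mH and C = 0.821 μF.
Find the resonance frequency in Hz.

Step 1 — Resonance condition Im(Z)=0 gives ω₀ = 1/√(LC).
Step 2 — ω₀ = 1/√(0.00896·8.21e-07) = 1.166e+04 rad/s.
Step 3 — f₀ = ω₀/(2π) = 1856 Hz.

f₀ = 1856 Hz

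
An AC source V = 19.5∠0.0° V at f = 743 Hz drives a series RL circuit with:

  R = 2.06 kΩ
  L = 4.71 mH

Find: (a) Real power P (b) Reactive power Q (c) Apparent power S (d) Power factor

Step 1 — Angular frequency: ω = 2π·f = 2π·743 = 4668 rad/s.
Step 2 — Component impedances:
  R: Z = R = 2060 Ω
  L: Z = jωL = j·4668·0.00471 = 0 + j21.99 Ω
Step 3 — Series combination: Z_total = R + L = 2060 + j21.99 Ω = 2060∠0.6° Ω.
Step 4 — Source phasor: V = 19.5∠0.0° V = 19.5 V.
Step 5 — Current: I = V / Z = 0.009465 - j0.000101 A = 0.009465∠-0.6° A.
Step 6 — Complex power: S = V·I* = 0.1846 + j0.00197 VA.
Step 7 — Real power: P = Re(S) = 0.1846 W.
Step 8 — Reactive power: Q = Im(S) = 0.00197 VAR.
Step 9 — Apparent power: |S| = 0.1846 VA.
Step 10 — Power factor: PF = P/|S| = 0.9999 (lagging).

(a) P = 0.1846 W  (b) Q = 0.00197 VAR  (c) S = 0.1846 VA  (d) PF = 0.9999 (lagging)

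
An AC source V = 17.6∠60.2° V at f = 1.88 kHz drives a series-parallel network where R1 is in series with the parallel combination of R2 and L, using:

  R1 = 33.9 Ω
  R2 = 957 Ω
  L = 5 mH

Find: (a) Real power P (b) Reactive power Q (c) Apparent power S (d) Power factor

Step 1 — Angular frequency: ω = 2π·f = 2π·1880 = 1.181e+04 rad/s.
Step 2 — Component impedances:
  R1: Z = R = 33.9 Ω
  R2: Z = R = 957 Ω
  L: Z = jωL = j·1.181e+04·0.005 = 0 + j59.06 Ω
Step 3 — Parallel branch: R2 || L = 1/(1/R2 + 1/L) = 3.631 + j58.84 Ω.
Step 4 — Series with R1: Z_total = R1 + (R2 || L) = 37.53 + j58.84 Ω = 69.79∠57.5° Ω.
Step 5 — Source phasor: V = 17.6∠60.2° V = 8.747 + j15.27 V.
Step 6 — Current: I = V / Z = 0.2519 + j0.01202 A = 0.2522∠2.7° A.
Step 7 — Complex power: S = V·I* = 2.387 + j3.742 VA.
Step 8 — Real power: P = Re(S) = 2.387 W.
Step 9 — Reactive power: Q = Im(S) = 3.742 VAR.
Step 10 — Apparent power: |S| = 4.439 VA.
Step 11 — Power factor: PF = P/|S| = 0.5378 (lagging).

(a) P = 2.387 W  (b) Q = 3.742 VAR  (c) S = 4.439 VA  (d) PF = 0.5378 (lagging)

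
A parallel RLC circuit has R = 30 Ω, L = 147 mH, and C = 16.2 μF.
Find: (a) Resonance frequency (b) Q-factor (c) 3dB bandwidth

Step 1 — Resonance: ω₀ = 1/√(LC) = 1/√(0.147·1.62e-05) = 648 rad/s.
Step 2 — f₀ = ω₀/(2π) = 103.1 Hz.
Step 3 — Parallel Q: Q = R/(ω₀L) = 30/(648·0.147) = 0.3149.
Step 4 — Bandwidth: Δω = ω₀/Q = 2058 rad/s; BW = Δω/(2π) = 327.5 Hz.

(a) f₀ = 103.1 Hz  (b) Q = 0.3149  (c) BW = 327.5 Hz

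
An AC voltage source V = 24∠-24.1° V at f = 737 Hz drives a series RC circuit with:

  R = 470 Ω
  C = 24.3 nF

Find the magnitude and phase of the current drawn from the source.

Step 1 — Angular frequency: ω = 2π·f = 2π·737 = 4631 rad/s.
Step 2 — Component impedances:
  R: Z = R = 470 Ω
  C: Z = 1/(jωC) = -j/(ω·C) = 0 - j8887 Ω
Step 3 — Series combination: Z_total = R + C = 470 - j8887 Ω = 8899∠-87.0° Ω.
Step 4 — Source phasor: V = 24∠-24.1° V = 21.91 - j9.8 V.
Step 5 — Ohm's law: I = V / Z_total = (21.91 - j9.8) / (470 - j8887) = 0.00123 + j0.0024 A.
Step 6 — Convert to polar: |I| = 0.002697 A, ∠I = 62.9°.

I = 0.002697∠62.9° A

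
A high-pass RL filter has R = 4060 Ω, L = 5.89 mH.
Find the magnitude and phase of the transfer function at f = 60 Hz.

Step 1 — Angular frequency: ω = 2π·60 = 377 rad/s.
Step 2 — Transfer function: H(jω) = jωL/(R + jωL).
Step 3 — Numerator jωL = j·2.22; denominator R + jωL = 4060 + j2.22.
Step 4 — H = 2.991e-07 + j0.0005469.
Step 5 — Magnitude: |H| = 0.0005469 (-65.2 dB); phase: φ = 90.0°.

|H| = 0.0005469 (-65.2 dB), φ = 90.0°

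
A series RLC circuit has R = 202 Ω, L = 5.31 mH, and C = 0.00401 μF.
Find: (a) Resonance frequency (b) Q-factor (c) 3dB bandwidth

Step 1 — Resonance: ω₀ = 1/√(LC) = 1/√(0.00531·4.01e-09) = 2.167e+05 rad/s.
Step 2 — f₀ = ω₀/(2π) = 3.449e+04 Hz.
Step 3 — Series Q: Q = ω₀L/R = 2.167e+05·0.00531/202 = 5.697.
Step 4 — Bandwidth: Δω = ω₀/Q = 3.804e+04 rad/s; BW = Δω/(2π) = 6054 Hz.

(a) f₀ = 3.449e+04 Hz  (b) Q = 5.697  (c) BW = 6054 Hz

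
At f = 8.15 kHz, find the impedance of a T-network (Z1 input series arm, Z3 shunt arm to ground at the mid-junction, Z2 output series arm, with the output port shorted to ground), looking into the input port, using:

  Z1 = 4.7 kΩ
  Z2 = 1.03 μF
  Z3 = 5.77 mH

Step 1 — Angular frequency: ω = 2π·f = 2π·8150 = 5.121e+04 rad/s.
Step 2 — Component impedances:
  Z1: Z = R = 4700 Ω
  Z2: Z = 1/(jωC) = -j/(ω·C) = 0 - j18.96 Ω
  Z3: Z = jωL = j·5.121e+04·0.00577 = 0 + j295.5 Ω
Step 3 — With the output port shorted to ground, the output series arm Z2 runs from the junction to ground; the shunt arm Z3 also runs from the junction to ground. They appear in parallel: Z3 || Z2 = 0 - j20.26 Ω.
Step 4 — Series with input arm Z1: Z_in = Z1 + (Z3 || Z2) = 4700 - j20.26 Ω = 4700∠-0.2° Ω.

Z = 4700 - j20.26 Ω = 4700∠-0.2° Ω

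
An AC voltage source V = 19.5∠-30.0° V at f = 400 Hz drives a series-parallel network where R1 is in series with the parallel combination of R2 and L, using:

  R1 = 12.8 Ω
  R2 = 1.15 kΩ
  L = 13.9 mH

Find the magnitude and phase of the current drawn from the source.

Step 1 — Angular frequency: ω = 2π·f = 2π·400 = 2513 rad/s.
Step 2 — Component impedances:
  R1: Z = R = 12.8 Ω
  R2: Z = R = 1150 Ω
  L: Z = jωL = j·2513·0.0139 = 0 + j34.93 Ω
Step 3 — Parallel branch: R2 || L = 1/(1/R2 + 1/L) = 1.06 + j34.9 Ω.
Step 4 — Series with R1: Z_total = R1 + (R2 || L) = 13.86 + j34.9 Ω = 37.55∠68.3° Ω.
Step 5 — Source phasor: V = 19.5∠-30.0° V = 16.89 - j9.75 V.
Step 6 — Ohm's law: I = V / Z_total = (16.89 - j9.75) / (13.86 + j34.9) = -0.07533 - j0.5138 A.
Step 7 — Convert to polar: |I| = 0.5193 A, ∠I = -98.3°.

I = 0.5193∠-98.3° A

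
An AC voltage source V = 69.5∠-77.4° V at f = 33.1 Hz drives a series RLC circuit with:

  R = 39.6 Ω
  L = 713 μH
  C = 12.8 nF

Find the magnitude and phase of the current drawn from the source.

Step 1 — Angular frequency: ω = 2π·f = 2π·33.1 = 208 rad/s.
Step 2 — Component impedances:
  R: Z = R = 39.6 Ω
  L: Z = jωL = j·208·0.000713 = 0 + j0.1483 Ω
  C: Z = 1/(jωC) = -j/(ω·C) = 0 - j3.756e+05 Ω
Step 3 — Series combination: Z_total = R + L + C = 39.6 - j3.756e+05 Ω = 3.756e+05∠-90.0° Ω.
Step 4 — Source phasor: V = 69.5∠-77.4° V = 15.16 - j67.83 V.
Step 5 — Ohm's law: I = V / Z_total = (15.16 - j67.83) / (39.6 - j3.756e+05) = 0.0001806 + j4.034e-05 A.
Step 6 — Convert to polar: |I| = 0.000185 A, ∠I = 12.6°.

I = 0.000185∠12.6° A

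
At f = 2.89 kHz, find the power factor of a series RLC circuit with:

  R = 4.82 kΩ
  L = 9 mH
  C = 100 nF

Step 1 — Angular frequency: ω = 2π·f = 2π·2890 = 1.816e+04 rad/s.
Step 2 — Component impedances:
  R: Z = R = 4820 Ω
  L: Z = jωL = j·1.816e+04·0.009 = 0 + j163.4 Ω
  C: Z = 1/(jωC) = -j/(ω·C) = 0 - j550.7 Ω
Step 3 — Series combination: Z_total = R + L + C = 4820 - j387.3 Ω = 4836∠-4.6° Ω.
Step 4 — Power factor: PF = cos(φ) = Re(Z)/|Z| = 4820/4835.5 = 0.9968.
Step 5 — Type: Im(Z) = -387.3 ⇒ leading (phase φ = -4.6°).

PF = 0.9968 (leading, φ = -4.6°)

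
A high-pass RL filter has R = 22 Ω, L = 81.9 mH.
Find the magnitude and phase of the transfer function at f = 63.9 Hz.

Step 1 — Angular frequency: ω = 2π·63.9 = 401.5 rad/s.
Step 2 — Transfer function: H(jω) = jωL/(R + jωL).
Step 3 — Numerator jωL = j·32.88; denominator R + jωL = 22 + j32.88.
Step 4 — H = 0.6908 + j0.4622.
Step 5 — Magnitude: |H| = 0.8311 (-1.6 dB); phase: φ = 33.8°.

|H| = 0.8311 (-1.6 dB), φ = 33.8°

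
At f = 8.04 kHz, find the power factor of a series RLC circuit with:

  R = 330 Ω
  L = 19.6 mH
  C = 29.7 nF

Step 1 — Angular frequency: ω = 2π·f = 2π·8040 = 5.052e+04 rad/s.
Step 2 — Component impedances:
  R: Z = R = 330 Ω
  L: Z = jωL = j·5.052e+04·0.0196 = 0 + j990.1 Ω
  C: Z = 1/(jωC) = -j/(ω·C) = 0 - j666.5 Ω
Step 3 — Series combination: Z_total = R + L + C = 330 + j323.6 Ω = 462.2∠44.4° Ω.
Step 4 — Power factor: PF = cos(φ) = Re(Z)/|Z| = 330/462.2 = 0.714.
Step 5 — Type: Im(Z) = 323.6 ⇒ lagging (phase φ = 44.4°).

PF = 0.714 (lagging, φ = 44.4°)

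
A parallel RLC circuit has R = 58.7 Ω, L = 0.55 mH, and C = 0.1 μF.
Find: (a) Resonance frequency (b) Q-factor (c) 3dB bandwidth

Step 1 — Resonance: ω₀ = 1/√(LC) = 1/√(0.00055·1e-07) = 1.348e+05 rad/s.
Step 2 — f₀ = ω₀/(2π) = 2.146e+04 Hz.
Step 3 — Parallel Q: Q = R/(ω₀L) = 58.7/(1.348e+05·0.00055) = 0.7915.
Step 4 — Bandwidth: Δω = ω₀/Q = 1.704e+05 rad/s; BW = Δω/(2π) = 2.711e+04 Hz.

(a) f₀ = 2.146e+04 Hz  (b) Q = 0.7915  (c) BW = 2.711e+04 Hz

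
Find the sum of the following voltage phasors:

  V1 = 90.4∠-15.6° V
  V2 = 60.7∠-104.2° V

Step 1 — Convert each phasor to rectangular form:
  V1 = 90.4·(cos(-15.6°) + j·sin(-15.6°)) = 87.07 - j24.31 V
  V2 = 60.7·(cos(-104.2°) + j·sin(-104.2°)) = -14.89 - j58.85 V
Step 2 — Sum components: V_total = 72.18 - j83.16 V.
Step 3 — Convert to polar: |V_total| = 110.1 V, ∠V_total = -49.0°.

V_total = 110.1∠-49.0° V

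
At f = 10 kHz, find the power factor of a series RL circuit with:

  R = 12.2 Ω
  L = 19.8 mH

Step 1 — Angular frequency: ω = 2π·f = 2π·1e+04 = 6.283e+04 rad/s.
Step 2 — Component impedances:
  R: Z = R = 12.2 Ω
  L: Z = jωL = j·6.283e+04·0.0198 = 0 + j1244 Ω
Step 3 — Series combination: Z_total = R + L = 12.2 + j1244 Ω = 1244∠89.4° Ω.
Step 4 — Power factor: PF = cos(φ) = Re(Z)/|Z| = 12.2/1244.1 = 0.009806.
Step 5 — Type: Im(Z) = 1244 ⇒ lagging (phase φ = 89.4°).

PF = 0.009806 (lagging, φ = 89.4°)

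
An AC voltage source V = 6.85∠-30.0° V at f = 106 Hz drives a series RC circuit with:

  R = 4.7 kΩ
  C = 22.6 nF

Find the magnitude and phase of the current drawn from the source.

Step 1 — Angular frequency: ω = 2π·f = 2π·106 = 666 rad/s.
Step 2 — Component impedances:
  R: Z = R = 4700 Ω
  C: Z = 1/(jωC) = -j/(ω·C) = 0 - j6.644e+04 Ω
Step 3 — Series combination: Z_total = R + C = 4700 - j6.644e+04 Ω = 6.66e+04∠-86.0° Ω.
Step 4 — Source phasor: V = 6.85∠-30.0° V = 5.932 - j3.425 V.
Step 5 — Ohm's law: I = V / Z_total = (5.932 - j3.425) / (4700 - j6.644e+04) = 5.758e-05 + j8.522e-05 A.
Step 6 — Convert to polar: |I| = 0.0001028 A, ∠I = 56.0°.

I = 0.0001028∠56.0° A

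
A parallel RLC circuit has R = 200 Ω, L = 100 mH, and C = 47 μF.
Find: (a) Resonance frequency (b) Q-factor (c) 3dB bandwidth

Step 1 — Resonance: ω₀ = 1/√(LC) = 1/√(0.1·4.7e-05) = 461.3 rad/s.
Step 2 — f₀ = ω₀/(2π) = 73.41 Hz.
Step 3 — Parallel Q: Q = R/(ω₀L) = 200/(461.3·0.1) = 4.336.
Step 4 — Bandwidth: Δω = ω₀/Q = 106.4 rad/s; BW = Δω/(2π) = 16.93 Hz.

(a) f₀ = 73.41 Hz  (b) Q = 4.336  (c) BW = 16.93 Hz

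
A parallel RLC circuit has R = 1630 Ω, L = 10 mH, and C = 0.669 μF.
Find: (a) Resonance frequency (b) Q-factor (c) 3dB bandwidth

Step 1 — Resonance: ω₀ = 1/√(LC) = 1/√(0.01·6.69e-07) = 1.223e+04 rad/s.
Step 2 — f₀ = ω₀/(2π) = 1946 Hz.
Step 3 — Parallel Q: Q = R/(ω₀L) = 1630/(1.223e+04·0.01) = 13.33.
Step 4 — Bandwidth: Δω = ω₀/Q = 917 rad/s; BW = Δω/(2π) = 146 Hz.

(a) f₀ = 1946 Hz  (b) Q = 13.33  (c) BW = 146 Hz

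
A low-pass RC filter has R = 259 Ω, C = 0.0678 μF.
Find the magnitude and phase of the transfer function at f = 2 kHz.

Step 1 — Angular frequency: ω = 2π·2000 = 1.257e+04 rad/s.
Step 2 — Transfer function: H(jω) = 1/(1 + jωRC).
Step 3 — Denominator: 1 + jωRC = 1 + j·1.257e+04·259·6.78e-08 = 1 + j0.2207.
Step 4 — H = 0.9536 - j0.2104.
Step 5 — Magnitude: |H| = 0.9765 (-0.2 dB); phase: φ = -12.4°.

|H| = 0.9765 (-0.2 dB), φ = -12.4°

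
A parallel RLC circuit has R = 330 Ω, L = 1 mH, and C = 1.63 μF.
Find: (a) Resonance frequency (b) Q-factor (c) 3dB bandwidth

Step 1 — Resonance: ω₀ = 1/√(LC) = 1/√(0.001·1.63e-06) = 2.477e+04 rad/s.
Step 2 — f₀ = ω₀/(2π) = 3942 Hz.
Step 3 — Parallel Q: Q = R/(ω₀L) = 330/(2.477e+04·0.001) = 13.32.
Step 4 — Bandwidth: Δω = ω₀/Q = 1859 rad/s; BW = Δω/(2π) = 295.9 Hz.

(a) f₀ = 3942 Hz  (b) Q = 13.32  (c) BW = 295.9 Hz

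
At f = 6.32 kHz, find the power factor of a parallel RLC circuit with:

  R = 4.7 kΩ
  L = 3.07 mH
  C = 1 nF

Step 1 — Angular frequency: ω = 2π·f = 2π·6320 = 3.971e+04 rad/s.
Step 2 — Component impedances:
  R: Z = R = 4700 Ω
  L: Z = jωL = j·3.971e+04·0.00307 = 0 + j121.9 Ω
  C: Z = 1/(jωC) = -j/(ω·C) = 0 - j2.518e+04 Ω
Step 3 — Parallel combination: 1/Z_total = 1/R + 1/L + 1/C; Z_total = 3.191 + j122.4 Ω = 122.5∠88.5° Ω.
Step 4 — Power factor: PF = cos(φ) = Re(Z)/|Z| = 3.1908/122.46 = 0.02606.
Step 5 — Type: Im(Z) = 122.4 ⇒ lagging (phase φ = 88.5°).

PF = 0.02606 (lagging, φ = 88.5°)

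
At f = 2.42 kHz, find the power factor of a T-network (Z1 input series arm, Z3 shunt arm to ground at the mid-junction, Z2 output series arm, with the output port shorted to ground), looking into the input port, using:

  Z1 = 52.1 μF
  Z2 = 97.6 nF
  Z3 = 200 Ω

Step 1 — Angular frequency: ω = 2π·f = 2π·2420 = 1.521e+04 rad/s.
Step 2 — Component impedances:
  Z1: Z = 1/(jωC) = -j/(ω·C) = 0 - j1.262 Ω
  Z2: Z = 1/(jωC) = -j/(ω·C) = 0 - j673.8 Ω
  Z3: Z = R = 200 Ω
Step 3 — With the output port shorted to ground, the output series arm Z2 runs from the junction to ground; the shunt arm Z3 also runs from the junction to ground. They appear in parallel: Z3 || Z2 = 183.8 - j54.56 Ω.
Step 4 — Series with input arm Z1: Z_in = Z1 + (Z3 || Z2) = 183.8 - j55.82 Ω = 192.1∠-16.9° Ω.
Step 5 — Power factor: PF = cos(φ) = Re(Z)/|Z| = 183.808/192.096 = 0.9569.
Step 6 — Type: Im(Z) = -55.82 ⇒ leading (phase φ = -16.9°).

PF = 0.9569 (leading, φ = -16.9°)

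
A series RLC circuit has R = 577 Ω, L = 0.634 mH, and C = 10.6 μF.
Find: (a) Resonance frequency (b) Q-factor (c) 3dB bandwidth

Step 1 — Resonance: ω₀ = 1/√(LC) = 1/√(0.000634·1.06e-05) = 1.22e+04 rad/s.
Step 2 — f₀ = ω₀/(2π) = 1941 Hz.
Step 3 — Series Q: Q = ω₀L/R = 1.22e+04·0.000634/577 = 0.0134.
Step 4 — Bandwidth: Δω = ω₀/Q = 9.101e+05 rad/s; BW = Δω/(2π) = 1.448e+05 Hz.

(a) f₀ = 1941 Hz  (b) Q = 0.0134  (c) BW = 1.448e+05 Hz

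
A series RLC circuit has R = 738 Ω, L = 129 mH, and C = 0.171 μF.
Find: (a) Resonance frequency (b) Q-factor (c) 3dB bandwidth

Step 1 — Resonance: ω₀ = 1/√(LC) = 1/√(0.129·1.71e-07) = 6733 rad/s.
Step 2 — f₀ = ω₀/(2π) = 1072 Hz.
Step 3 — Series Q: Q = ω₀L/R = 6733·0.129/738 = 1.177.
Step 4 — Bandwidth: Δω = ω₀/Q = 5721 rad/s; BW = Δω/(2π) = 910.5 Hz.

(a) f₀ = 1072 Hz  (b) Q = 1.177  (c) BW = 910.5 Hz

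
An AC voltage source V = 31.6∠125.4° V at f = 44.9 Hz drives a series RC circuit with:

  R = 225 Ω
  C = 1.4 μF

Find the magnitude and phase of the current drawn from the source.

Step 1 — Angular frequency: ω = 2π·f = 2π·44.9 = 282.1 rad/s.
Step 2 — Component impedances:
  R: Z = R = 225 Ω
  C: Z = 1/(jωC) = -j/(ω·C) = 0 - j2532 Ω
Step 3 — Series combination: Z_total = R + C = 225 - j2532 Ω = 2542∠-84.9° Ω.
Step 4 — Source phasor: V = 31.6∠125.4° V = -18.31 + j25.76 V.
Step 5 — Ohm's law: I = V / Z_total = (-18.31 + j25.76) / (225 - j2532) = -0.01073 - j0.006276 A.
Step 6 — Convert to polar: |I| = 0.01243 A, ∠I = -149.7°.

I = 0.01243∠-149.7° A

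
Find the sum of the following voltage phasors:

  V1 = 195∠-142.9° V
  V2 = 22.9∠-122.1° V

Step 1 — Convert each phasor to rectangular form:
  V1 = 195·(cos(-142.9°) + j·sin(-142.9°)) = -155.5 - j117.6 V
  V2 = 22.9·(cos(-122.1°) + j·sin(-122.1°)) = -12.17 - j19.4 V
Step 2 — Sum components: V_total = -167.7 - j137 V.
Step 3 — Convert to polar: |V_total| = 216.6 V, ∠V_total = -140.7°.

V_total = 216.6∠-140.7° V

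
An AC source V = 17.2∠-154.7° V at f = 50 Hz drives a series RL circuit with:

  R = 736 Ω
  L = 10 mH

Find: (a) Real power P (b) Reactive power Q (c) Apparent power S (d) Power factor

Step 1 — Angular frequency: ω = 2π·f = 2π·50 = 314.2 rad/s.
Step 2 — Component impedances:
  R: Z = R = 736 Ω
  L: Z = jωL = j·314.2·0.01 = 0 + j3.142 Ω
Step 3 — Series combination: Z_total = R + L = 736 + j3.142 Ω = 736∠0.2° Ω.
Step 4 — Source phasor: V = 17.2∠-154.7° V = -15.55 - j7.351 V.
Step 5 — Current: I = V / Z = -0.02117 - j0.009897 A = 0.02337∠-154.9° A.
Step 6 — Complex power: S = V·I* = 0.4019 + j0.001716 VA.
Step 7 — Real power: P = Re(S) = 0.4019 W.
Step 8 — Reactive power: Q = Im(S) = 0.001716 VAR.
Step 9 — Apparent power: |S| = 0.402 VA.
Step 10 — Power factor: PF = P/|S| = 1 (lagging).

(a) P = 0.4019 W  (b) Q = 0.001716 VAR  (c) S = 0.402 VA  (d) PF = 1 (lagging)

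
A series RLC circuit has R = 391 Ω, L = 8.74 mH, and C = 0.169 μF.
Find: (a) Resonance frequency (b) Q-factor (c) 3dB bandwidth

Step 1 — Resonance condition Im(Z)=0 gives ω₀ = 1/√(LC).
Step 2 — ω₀ = 1/√(0.00874·1.69e-07) = 2.602e+04 rad/s.
Step 3 — f₀ = ω₀/(2π) = 4141 Hz.
Step 4 — Series Q: Q = ω₀L/R = 2.602e+04·0.00874/391 = 0.5816.
Step 5 — 3dB bandwidth: Δω = ω₀/Q = 4.474e+04 rad/s; BW = Δω/(2π) = 7120 Hz.

(a) f₀ = 4141 Hz  (b) Q = 0.5816  (c) BW = 7120 Hz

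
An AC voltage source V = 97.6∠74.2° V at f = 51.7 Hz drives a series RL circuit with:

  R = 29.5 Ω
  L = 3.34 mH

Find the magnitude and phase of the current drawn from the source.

Step 1 — Angular frequency: ω = 2π·f = 2π·51.7 = 324.8 rad/s.
Step 2 — Component impedances:
  R: Z = R = 29.5 Ω
  L: Z = jωL = j·324.8·0.00334 = 0 + j1.085 Ω
Step 3 — Series combination: Z_total = R + L = 29.5 + j1.085 Ω = 29.52∠2.1° Ω.
Step 4 — Source phasor: V = 97.6∠74.2° V = 26.57 + j93.91 V.
Step 5 — Ohm's law: I = V / Z_total = (26.57 + j93.91) / (29.5 + j1.085) = 1.017 + j3.146 A.
Step 6 — Convert to polar: |I| = 3.306 A, ∠I = 72.1°.

I = 3.306∠72.1° A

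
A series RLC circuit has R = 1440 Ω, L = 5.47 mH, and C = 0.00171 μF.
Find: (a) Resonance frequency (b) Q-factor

Step 1 — Resonance condition Im(Z)=0 gives ω₀ = 1/√(LC).
Step 2 — ω₀ = 1/√(0.00547·1.71e-09) = 3.27e+05 rad/s.
Step 3 — f₀ = ω₀/(2π) = 5.204e+04 Hz.
Step 4 — Series Q: Q = ω₀L/R = 3.27e+05·0.00547/1440 = 1.242.

(a) f₀ = 5.204e+04 Hz  (b) Q = 1.242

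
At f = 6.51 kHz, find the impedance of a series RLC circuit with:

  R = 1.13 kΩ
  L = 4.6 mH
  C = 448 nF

Step 1 — Angular frequency: ω = 2π·f = 2π·6510 = 4.09e+04 rad/s.
Step 2 — Component impedances:
  R: Z = R = 1130 Ω
  L: Z = jωL = j·4.09e+04·0.0046 = 0 + j188.2 Ω
  C: Z = 1/(jωC) = -j/(ω·C) = 0 - j54.57 Ω
Step 3 — Series combination: Z_total = R + L + C = 1130 + j133.6 Ω = 1138∠6.7° Ω.

Z = 1130 + j133.6 Ω = 1138∠6.7° Ω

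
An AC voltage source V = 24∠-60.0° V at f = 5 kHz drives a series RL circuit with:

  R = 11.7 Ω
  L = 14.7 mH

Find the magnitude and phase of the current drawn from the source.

Step 1 — Angular frequency: ω = 2π·f = 2π·5000 = 3.142e+04 rad/s.
Step 2 — Component impedances:
  R: Z = R = 11.7 Ω
  L: Z = jωL = j·3.142e+04·0.0147 = 0 + j461.8 Ω
Step 3 — Series combination: Z_total = R + L = 11.7 + j461.8 Ω = 462∠88.5° Ω.
Step 4 — Source phasor: V = 24∠-60.0° V = 12 - j20.78 V.
Step 5 — Ohm's law: I = V / Z_total = (12 - j20.78) / (11.7 + j461.8) = -0.04432 - j0.02711 A.
Step 6 — Convert to polar: |I| = 0.05195 A, ∠I = -148.5°.

I = 0.05195∠-148.5° A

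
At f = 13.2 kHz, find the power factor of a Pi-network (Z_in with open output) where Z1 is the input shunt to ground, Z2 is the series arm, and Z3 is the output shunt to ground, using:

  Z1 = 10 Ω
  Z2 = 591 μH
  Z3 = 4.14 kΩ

Step 1 — Angular frequency: ω = 2π·f = 2π·1.32e+04 = 8.294e+04 rad/s.
Step 2 — Component impedances:
  Z1: Z = R = 10 Ω
  Z2: Z = jωL = j·8.294e+04·0.000591 = 0 + j49.02 Ω
  Z3: Z = R = 4140 Ω
Step 3 — With open output, the series arm Z2 and the output shunt Z3 appear in series to ground: Z2 + Z3 = 4140 + j49.02 Ω.
Step 4 — Parallel with input shunt Z1: Z_in = Z1 || (Z2 + Z3) = 9.976 + j0.0002846 Ω = 9.976∠0.0° Ω.
Step 5 — Power factor: PF = cos(φ) = Re(Z)/|Z| = 9.976/9.976 = 1.
Step 6 — Type: Im(Z) = 0.0002846 ⇒ lagging (phase φ = 0.0°).

PF = 1 (lagging, φ = 0.0°)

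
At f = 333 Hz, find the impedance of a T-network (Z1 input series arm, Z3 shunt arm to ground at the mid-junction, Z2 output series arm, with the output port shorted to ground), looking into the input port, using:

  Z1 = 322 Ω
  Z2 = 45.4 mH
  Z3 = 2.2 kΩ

Step 1 — Angular frequency: ω = 2π·f = 2π·333 = 2092 rad/s.
Step 2 — Component impedances:
  Z1: Z = R = 322 Ω
  Z2: Z = jωL = j·2092·0.0454 = 0 + j94.99 Ω
  Z3: Z = R = 2200 Ω
Step 3 — With the output port shorted to ground, the output series arm Z2 runs from the junction to ground; the shunt arm Z3 also runs from the junction to ground. They appear in parallel: Z3 || Z2 = 4.094 + j94.81 Ω.
Step 4 — Series with input arm Z1: Z_in = Z1 + (Z3 || Z2) = 326.1 + j94.81 Ω = 339.6∠16.2° Ω.

Z = 326.1 + j94.81 Ω = 339.6∠16.2° Ω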